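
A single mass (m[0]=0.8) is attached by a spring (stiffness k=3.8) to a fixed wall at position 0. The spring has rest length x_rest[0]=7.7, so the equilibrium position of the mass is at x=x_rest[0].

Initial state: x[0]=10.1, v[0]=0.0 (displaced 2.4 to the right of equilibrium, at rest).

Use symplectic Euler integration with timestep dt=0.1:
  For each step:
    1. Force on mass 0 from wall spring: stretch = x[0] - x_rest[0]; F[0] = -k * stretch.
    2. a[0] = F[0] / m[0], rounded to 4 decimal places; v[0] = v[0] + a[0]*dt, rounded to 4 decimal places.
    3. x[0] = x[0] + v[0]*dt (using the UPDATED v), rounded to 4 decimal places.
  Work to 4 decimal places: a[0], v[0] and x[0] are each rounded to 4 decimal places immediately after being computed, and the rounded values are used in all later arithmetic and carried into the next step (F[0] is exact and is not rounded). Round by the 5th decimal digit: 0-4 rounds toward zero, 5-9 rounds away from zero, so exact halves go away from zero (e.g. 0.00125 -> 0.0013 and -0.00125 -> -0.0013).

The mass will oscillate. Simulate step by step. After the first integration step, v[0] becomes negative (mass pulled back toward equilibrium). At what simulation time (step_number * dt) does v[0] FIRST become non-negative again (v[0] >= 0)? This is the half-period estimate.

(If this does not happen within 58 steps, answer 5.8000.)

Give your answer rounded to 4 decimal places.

Step 0: x=[10.1000] v=[0.0000]
Step 1: x=[9.9860] v=[-1.1400]
Step 2: x=[9.7634] v=[-2.2259]
Step 3: x=[9.4428] v=[-3.2060]
Step 4: x=[9.0394] v=[-4.0338]
Step 5: x=[8.5724] v=[-4.6700]
Step 6: x=[8.0640] v=[-5.0844]
Step 7: x=[7.5383] v=[-5.2573]
Step 8: x=[7.0203] v=[-5.1805]
Step 9: x=[6.5345] v=[-4.8576]
Step 10: x=[6.1041] v=[-4.3040]
Step 11: x=[5.7495] v=[-3.5460]
Step 12: x=[5.4876] v=[-2.6195]
Step 13: x=[5.3307] v=[-1.5686]
Step 14: x=[5.2864] v=[-0.4432]
Step 15: x=[5.3567] v=[0.7033]
First v>=0 after going negative at step 15, time=1.5000

Answer: 1.5000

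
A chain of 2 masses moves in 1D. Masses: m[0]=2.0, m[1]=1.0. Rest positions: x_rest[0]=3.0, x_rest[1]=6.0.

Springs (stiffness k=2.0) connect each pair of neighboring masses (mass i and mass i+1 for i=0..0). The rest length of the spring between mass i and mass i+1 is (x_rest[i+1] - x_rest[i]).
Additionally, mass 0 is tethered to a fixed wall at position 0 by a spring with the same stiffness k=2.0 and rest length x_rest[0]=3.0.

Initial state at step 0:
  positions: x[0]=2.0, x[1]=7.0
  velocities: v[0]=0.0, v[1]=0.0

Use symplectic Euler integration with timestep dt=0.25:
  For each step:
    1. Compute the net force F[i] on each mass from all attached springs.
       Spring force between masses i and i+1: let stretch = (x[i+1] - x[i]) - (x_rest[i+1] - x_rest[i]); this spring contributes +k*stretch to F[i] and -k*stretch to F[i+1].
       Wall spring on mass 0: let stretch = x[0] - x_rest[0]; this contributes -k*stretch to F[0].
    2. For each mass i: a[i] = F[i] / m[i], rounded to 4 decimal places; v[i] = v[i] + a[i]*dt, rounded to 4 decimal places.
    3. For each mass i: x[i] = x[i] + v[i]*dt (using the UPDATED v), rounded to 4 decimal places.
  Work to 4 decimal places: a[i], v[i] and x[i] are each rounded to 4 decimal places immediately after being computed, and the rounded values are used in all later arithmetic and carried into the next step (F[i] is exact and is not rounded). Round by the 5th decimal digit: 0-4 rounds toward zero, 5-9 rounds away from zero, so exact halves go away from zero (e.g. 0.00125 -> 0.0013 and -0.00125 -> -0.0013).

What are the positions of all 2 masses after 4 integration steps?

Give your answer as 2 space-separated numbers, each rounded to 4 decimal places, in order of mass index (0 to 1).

Step 0: x=[2.0000 7.0000] v=[0.0000 0.0000]
Step 1: x=[2.1875 6.7500] v=[0.7500 -1.0000]
Step 2: x=[2.5235 6.3047] v=[1.3438 -1.7813]
Step 3: x=[2.9381 5.7617] v=[1.6582 -2.1719]
Step 4: x=[3.3455 5.2408] v=[1.6296 -2.0837]

Answer: 3.3455 5.2408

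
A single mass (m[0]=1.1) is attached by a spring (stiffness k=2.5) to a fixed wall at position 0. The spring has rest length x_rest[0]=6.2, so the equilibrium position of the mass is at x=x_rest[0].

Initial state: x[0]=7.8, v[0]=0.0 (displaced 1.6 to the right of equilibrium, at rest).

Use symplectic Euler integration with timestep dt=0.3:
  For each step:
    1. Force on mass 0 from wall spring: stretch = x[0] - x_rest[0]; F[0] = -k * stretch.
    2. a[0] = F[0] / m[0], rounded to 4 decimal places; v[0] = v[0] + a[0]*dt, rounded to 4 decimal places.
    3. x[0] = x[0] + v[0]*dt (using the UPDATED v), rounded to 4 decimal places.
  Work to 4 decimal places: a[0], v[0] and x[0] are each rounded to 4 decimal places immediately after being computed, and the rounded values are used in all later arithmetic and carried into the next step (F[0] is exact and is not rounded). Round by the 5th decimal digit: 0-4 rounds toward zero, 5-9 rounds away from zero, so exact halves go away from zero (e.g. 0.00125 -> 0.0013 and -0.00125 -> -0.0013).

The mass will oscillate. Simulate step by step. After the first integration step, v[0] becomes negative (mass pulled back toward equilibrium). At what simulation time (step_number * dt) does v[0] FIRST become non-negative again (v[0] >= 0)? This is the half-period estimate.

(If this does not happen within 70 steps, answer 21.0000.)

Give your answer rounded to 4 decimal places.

Answer: 2.1000

Derivation:
Step 0: x=[7.8000] v=[0.0000]
Step 1: x=[7.4727] v=[-1.0909]
Step 2: x=[6.8851] v=[-1.9587]
Step 3: x=[6.1574] v=[-2.4258]
Step 4: x=[5.4384] v=[-2.3968]
Step 5: x=[4.8752] v=[-1.8775]
Step 6: x=[4.5829] v=[-0.9742]
Step 7: x=[4.6214] v=[0.1284]
First v>=0 after going negative at step 7, time=2.1000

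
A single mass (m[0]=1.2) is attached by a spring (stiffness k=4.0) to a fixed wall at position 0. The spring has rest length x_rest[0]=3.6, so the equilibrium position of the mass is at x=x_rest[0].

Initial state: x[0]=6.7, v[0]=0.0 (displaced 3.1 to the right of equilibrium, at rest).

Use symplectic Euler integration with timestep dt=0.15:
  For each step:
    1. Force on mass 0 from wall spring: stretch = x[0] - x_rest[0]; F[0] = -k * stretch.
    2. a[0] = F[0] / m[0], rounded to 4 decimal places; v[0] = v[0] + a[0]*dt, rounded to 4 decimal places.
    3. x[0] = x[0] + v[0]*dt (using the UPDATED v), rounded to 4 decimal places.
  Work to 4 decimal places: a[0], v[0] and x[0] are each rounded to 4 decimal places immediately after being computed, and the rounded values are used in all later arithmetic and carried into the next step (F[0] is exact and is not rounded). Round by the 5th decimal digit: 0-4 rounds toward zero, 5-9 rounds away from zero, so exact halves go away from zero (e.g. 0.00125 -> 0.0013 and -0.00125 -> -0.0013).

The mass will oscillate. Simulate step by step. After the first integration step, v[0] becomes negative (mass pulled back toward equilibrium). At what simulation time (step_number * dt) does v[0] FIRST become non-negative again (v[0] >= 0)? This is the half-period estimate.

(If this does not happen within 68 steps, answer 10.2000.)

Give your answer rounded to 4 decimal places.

Step 0: x=[6.7000] v=[0.0000]
Step 1: x=[6.4675] v=[-1.5500]
Step 2: x=[6.0199] v=[-2.9837]
Step 3: x=[5.3909] v=[-4.1936]
Step 4: x=[4.6275] v=[-5.0891]
Step 5: x=[3.7871] v=[-5.6029]
Step 6: x=[2.9326] v=[-5.6965]
Step 7: x=[2.1282] v=[-5.3628]
Step 8: x=[1.4342] v=[-4.6269]
Step 9: x=[0.9026] v=[-3.5440]
Step 10: x=[0.5733] v=[-2.1953]
Step 11: x=[0.4710] v=[-0.6820]
Step 12: x=[0.6034] v=[0.8825]
First v>=0 after going negative at step 12, time=1.8000

Answer: 1.8000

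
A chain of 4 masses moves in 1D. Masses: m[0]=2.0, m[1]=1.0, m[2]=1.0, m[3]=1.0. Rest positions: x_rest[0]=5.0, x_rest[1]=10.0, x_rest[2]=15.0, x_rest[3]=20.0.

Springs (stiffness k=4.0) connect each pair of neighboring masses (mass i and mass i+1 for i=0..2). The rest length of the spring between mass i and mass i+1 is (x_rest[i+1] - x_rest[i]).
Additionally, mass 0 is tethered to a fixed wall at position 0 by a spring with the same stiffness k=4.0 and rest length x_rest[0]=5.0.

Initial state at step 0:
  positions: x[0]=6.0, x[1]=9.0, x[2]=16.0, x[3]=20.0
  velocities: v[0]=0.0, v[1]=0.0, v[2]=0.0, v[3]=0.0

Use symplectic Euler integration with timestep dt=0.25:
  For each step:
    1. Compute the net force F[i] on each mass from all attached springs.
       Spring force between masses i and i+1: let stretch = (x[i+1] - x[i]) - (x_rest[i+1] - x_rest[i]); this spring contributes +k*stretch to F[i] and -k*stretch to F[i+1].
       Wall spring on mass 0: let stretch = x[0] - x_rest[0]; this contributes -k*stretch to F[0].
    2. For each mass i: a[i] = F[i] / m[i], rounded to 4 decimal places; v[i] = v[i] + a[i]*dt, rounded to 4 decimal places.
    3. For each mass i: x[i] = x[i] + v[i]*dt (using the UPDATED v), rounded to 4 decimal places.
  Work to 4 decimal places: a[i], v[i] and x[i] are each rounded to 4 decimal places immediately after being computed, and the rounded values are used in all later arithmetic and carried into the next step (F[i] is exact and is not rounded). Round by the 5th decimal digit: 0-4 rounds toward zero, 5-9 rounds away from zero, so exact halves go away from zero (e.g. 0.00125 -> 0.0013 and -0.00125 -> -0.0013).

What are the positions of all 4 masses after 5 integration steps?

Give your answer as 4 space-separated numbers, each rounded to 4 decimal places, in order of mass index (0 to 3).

Step 0: x=[6.0000 9.0000 16.0000 20.0000] v=[0.0000 0.0000 0.0000 0.0000]
Step 1: x=[5.6250 10.0000 15.2500 20.2500] v=[-1.5000 4.0000 -3.0000 1.0000]
Step 2: x=[5.0938 11.2188 14.4375 20.5000] v=[-2.1250 4.8750 -3.2500 1.0000]
Step 3: x=[4.6915 11.7110 14.3360 20.4844] v=[-1.6094 1.9687 -0.4062 -0.0625]
Step 4: x=[4.5802 11.1046 15.1153 20.1817] v=[-0.4454 -2.4258 3.1172 -1.2109]
Step 5: x=[4.7119 9.8697 16.1585 19.8624] v=[0.5267 -4.9395 4.1729 -1.2773]

Answer: 4.7119 9.8697 16.1585 19.8624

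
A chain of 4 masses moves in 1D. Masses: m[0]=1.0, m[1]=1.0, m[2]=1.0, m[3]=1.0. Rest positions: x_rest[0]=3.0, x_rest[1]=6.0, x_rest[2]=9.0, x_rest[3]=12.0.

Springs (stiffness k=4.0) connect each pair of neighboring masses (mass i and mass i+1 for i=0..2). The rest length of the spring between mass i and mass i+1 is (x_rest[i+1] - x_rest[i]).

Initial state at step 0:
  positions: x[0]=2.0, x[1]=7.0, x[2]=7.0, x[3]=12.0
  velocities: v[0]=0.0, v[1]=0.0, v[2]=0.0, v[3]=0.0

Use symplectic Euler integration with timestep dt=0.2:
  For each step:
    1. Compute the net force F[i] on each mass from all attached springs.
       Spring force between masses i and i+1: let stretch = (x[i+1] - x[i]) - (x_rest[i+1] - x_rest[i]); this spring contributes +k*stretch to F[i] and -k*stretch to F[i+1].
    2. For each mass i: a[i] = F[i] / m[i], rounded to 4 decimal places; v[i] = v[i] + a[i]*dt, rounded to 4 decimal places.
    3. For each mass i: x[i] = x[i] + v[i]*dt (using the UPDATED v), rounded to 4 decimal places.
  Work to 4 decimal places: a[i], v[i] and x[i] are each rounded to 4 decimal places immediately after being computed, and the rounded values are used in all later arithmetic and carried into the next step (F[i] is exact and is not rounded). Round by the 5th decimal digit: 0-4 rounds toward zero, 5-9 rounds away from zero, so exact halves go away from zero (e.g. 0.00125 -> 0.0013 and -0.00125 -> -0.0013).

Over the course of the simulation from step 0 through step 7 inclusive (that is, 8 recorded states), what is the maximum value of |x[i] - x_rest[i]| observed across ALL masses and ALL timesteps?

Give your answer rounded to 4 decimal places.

Step 0: x=[2.0000 7.0000 7.0000 12.0000] v=[0.0000 0.0000 0.0000 0.0000]
Step 1: x=[2.3200 6.2000 7.8000 11.6800] v=[1.6000 -4.0000 4.0000 -1.6000]
Step 2: x=[2.7808 5.0352 8.9648 11.2192] v=[2.3040 -5.8240 5.8240 -2.3040]
Step 3: x=[3.1223 4.1384 9.8616 10.8777] v=[1.7075 -4.4838 4.4838 -1.7075]
Step 4: x=[3.1464 3.9948 10.0052 10.8536] v=[0.1204 -0.7181 0.7181 -0.1204]
Step 5: x=[2.8262 4.6771 9.3229 11.1738] v=[-1.6009 3.4115 -3.4115 1.6009]
Step 6: x=[2.3222 5.8066 8.1934 11.6778] v=[-2.5202 5.6474 -5.6474 2.5202]
Step 7: x=[1.8957 6.7605 7.2395 12.1043] v=[-2.1327 4.7693 -4.7693 2.1327]
Max displacement = 2.0052

Answer: 2.0052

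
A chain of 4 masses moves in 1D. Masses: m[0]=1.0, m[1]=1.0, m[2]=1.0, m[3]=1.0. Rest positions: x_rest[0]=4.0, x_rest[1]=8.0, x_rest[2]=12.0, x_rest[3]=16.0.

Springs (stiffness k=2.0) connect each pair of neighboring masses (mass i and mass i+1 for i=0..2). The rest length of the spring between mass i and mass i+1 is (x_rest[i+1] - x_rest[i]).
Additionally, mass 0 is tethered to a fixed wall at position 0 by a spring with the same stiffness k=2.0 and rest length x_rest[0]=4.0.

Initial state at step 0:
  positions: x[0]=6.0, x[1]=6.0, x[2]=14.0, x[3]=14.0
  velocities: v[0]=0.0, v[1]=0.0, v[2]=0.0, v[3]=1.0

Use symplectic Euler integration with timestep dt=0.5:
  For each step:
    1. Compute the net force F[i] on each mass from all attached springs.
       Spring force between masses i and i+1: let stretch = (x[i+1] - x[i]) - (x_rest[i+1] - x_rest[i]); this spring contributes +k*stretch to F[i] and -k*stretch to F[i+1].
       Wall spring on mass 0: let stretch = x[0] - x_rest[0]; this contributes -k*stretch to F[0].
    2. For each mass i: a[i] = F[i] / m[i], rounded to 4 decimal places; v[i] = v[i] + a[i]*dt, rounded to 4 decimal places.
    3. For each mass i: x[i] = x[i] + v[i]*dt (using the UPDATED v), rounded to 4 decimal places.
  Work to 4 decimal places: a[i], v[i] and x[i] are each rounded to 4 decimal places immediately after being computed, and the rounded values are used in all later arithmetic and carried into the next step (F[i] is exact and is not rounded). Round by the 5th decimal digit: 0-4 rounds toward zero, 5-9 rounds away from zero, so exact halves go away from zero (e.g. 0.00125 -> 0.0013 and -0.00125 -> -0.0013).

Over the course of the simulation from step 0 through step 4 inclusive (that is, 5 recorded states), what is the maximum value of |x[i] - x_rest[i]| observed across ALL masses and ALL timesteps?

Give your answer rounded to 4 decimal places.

Step 0: x=[6.0000 6.0000 14.0000 14.0000] v=[0.0000 0.0000 0.0000 1.0000]
Step 1: x=[3.0000 10.0000 10.0000 16.5000] v=[-6.0000 8.0000 -8.0000 5.0000]
Step 2: x=[2.0000 10.5000 9.2500 17.7500] v=[-2.0000 1.0000 -1.5000 2.5000]
Step 3: x=[4.2500 6.1250 13.3750 16.7500] v=[4.5000 -8.7500 8.2500 -2.0000]
Step 4: x=[5.3125 4.4375 15.5625 16.0625] v=[2.1250 -3.3750 4.3750 -1.3750]
Max displacement = 3.5625

Answer: 3.5625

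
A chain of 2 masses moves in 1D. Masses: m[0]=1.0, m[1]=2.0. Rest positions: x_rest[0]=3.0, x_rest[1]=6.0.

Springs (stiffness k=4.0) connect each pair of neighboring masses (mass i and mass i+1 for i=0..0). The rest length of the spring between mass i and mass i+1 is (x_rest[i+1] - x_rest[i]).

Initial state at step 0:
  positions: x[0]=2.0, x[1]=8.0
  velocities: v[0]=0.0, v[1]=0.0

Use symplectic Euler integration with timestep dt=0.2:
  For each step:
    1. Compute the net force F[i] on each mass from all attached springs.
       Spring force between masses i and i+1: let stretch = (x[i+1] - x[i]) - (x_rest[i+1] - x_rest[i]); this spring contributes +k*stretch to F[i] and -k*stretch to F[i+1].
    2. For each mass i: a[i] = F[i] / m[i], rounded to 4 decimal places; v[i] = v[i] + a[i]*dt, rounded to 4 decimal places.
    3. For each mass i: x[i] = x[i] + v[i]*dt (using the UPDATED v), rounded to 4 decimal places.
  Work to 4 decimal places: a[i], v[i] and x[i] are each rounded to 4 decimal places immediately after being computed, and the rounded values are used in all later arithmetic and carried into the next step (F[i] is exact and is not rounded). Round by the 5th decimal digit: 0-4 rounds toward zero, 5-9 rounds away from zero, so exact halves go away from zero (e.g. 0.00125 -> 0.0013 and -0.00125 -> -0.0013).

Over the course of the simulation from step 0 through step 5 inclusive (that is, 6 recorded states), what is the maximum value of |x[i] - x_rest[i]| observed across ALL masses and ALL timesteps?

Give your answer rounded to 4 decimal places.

Answer: 2.8840

Derivation:
Step 0: x=[2.0000 8.0000] v=[0.0000 0.0000]
Step 1: x=[2.4800 7.7600] v=[2.4000 -1.2000]
Step 2: x=[3.3248 7.3376] v=[4.2240 -2.1120]
Step 3: x=[4.3316 6.8342] v=[5.0342 -2.5171]
Step 4: x=[5.2589 6.3706] v=[4.6363 -2.3181]
Step 5: x=[5.8840 6.0580] v=[3.1257 -1.5628]
Max displacement = 2.8840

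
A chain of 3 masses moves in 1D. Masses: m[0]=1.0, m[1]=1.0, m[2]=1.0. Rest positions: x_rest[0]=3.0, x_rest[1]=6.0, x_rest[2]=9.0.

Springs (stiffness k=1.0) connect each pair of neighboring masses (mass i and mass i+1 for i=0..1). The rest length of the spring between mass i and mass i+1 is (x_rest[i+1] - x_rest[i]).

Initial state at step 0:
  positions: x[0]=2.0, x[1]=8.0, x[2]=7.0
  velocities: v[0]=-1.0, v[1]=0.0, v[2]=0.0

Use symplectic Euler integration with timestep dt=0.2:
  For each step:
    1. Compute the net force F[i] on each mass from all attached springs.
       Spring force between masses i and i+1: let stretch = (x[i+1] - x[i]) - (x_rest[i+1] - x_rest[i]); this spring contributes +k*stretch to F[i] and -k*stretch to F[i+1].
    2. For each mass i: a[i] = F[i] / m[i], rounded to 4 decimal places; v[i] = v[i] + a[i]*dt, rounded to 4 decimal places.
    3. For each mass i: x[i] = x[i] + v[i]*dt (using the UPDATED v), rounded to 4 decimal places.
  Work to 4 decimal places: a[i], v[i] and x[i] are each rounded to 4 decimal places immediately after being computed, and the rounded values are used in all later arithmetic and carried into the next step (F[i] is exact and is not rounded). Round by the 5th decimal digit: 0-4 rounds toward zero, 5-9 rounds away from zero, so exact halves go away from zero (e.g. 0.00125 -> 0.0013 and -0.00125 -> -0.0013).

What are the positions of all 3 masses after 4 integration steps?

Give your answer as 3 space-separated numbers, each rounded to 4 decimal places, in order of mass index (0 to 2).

Step 0: x=[2.0000 8.0000 7.0000] v=[-1.0000 0.0000 0.0000]
Step 1: x=[1.9200 7.7200 7.1600] v=[-0.4000 -1.4000 0.8000]
Step 2: x=[1.9520 7.1856 7.4624] v=[0.1600 -2.6720 1.5120]
Step 3: x=[2.0733 6.4529 7.8737] v=[0.6067 -3.6634 2.0566]
Step 4: x=[2.2498 5.6019 8.3482] v=[0.8826 -4.2552 2.3724]

Answer: 2.2498 5.6019 8.3482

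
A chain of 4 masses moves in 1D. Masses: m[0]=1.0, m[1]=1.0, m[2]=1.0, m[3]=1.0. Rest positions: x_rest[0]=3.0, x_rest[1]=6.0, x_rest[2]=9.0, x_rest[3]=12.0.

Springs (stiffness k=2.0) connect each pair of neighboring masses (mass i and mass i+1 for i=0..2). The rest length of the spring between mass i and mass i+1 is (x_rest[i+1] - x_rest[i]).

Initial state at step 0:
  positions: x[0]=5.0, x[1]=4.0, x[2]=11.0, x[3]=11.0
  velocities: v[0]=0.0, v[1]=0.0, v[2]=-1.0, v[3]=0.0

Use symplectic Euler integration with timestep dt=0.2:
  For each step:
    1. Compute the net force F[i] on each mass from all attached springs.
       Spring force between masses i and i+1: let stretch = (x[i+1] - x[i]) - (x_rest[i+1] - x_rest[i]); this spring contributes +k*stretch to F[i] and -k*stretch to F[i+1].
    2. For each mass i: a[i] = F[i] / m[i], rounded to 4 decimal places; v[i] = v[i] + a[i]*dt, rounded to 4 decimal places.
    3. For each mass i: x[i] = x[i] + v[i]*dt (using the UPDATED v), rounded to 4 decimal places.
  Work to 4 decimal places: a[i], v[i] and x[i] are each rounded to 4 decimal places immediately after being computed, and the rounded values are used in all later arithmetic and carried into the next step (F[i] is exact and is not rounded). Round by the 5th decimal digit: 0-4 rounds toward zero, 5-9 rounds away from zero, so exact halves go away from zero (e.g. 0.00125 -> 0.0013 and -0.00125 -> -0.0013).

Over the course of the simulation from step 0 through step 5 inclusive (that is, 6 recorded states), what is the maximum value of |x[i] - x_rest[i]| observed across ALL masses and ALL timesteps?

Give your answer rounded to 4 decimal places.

Answer: 2.5222

Derivation:
Step 0: x=[5.0000 4.0000 11.0000 11.0000] v=[0.0000 0.0000 -1.0000 0.0000]
Step 1: x=[4.6800 4.6400 10.2400 11.2400] v=[-1.6000 3.2000 -3.8000 1.2000]
Step 2: x=[4.1168 5.7312 9.1120 11.6400] v=[-2.8160 5.4560 -5.6400 2.0000]
Step 3: x=[3.4428 6.9637 7.9158 12.0778] v=[-3.3702 6.1626 -5.9811 2.1888]
Step 4: x=[2.8104 7.9907 6.9764 12.4226] v=[-3.1618 5.1351 -4.6971 1.7240]
Step 5: x=[2.3525 8.5222 6.5538 12.5717] v=[-2.2897 2.6573 -2.1129 0.7455]
Max displacement = 2.5222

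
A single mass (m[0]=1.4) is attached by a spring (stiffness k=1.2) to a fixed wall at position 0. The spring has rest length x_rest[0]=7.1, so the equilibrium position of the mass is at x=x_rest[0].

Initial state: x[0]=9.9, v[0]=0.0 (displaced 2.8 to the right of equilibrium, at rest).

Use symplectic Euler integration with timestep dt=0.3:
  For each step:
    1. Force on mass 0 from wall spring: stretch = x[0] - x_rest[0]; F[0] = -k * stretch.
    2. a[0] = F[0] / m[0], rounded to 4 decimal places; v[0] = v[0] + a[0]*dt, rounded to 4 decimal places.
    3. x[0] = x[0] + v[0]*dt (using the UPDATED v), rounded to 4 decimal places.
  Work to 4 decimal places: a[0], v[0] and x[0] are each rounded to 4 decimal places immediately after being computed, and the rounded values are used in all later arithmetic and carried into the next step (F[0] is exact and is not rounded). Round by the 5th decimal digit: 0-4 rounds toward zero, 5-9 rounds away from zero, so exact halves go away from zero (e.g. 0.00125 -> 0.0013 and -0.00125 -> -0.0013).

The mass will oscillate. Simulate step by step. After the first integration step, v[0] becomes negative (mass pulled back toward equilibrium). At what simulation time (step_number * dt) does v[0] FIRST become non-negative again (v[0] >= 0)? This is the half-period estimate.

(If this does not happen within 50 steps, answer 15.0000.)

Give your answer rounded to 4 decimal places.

Answer: 3.6000

Derivation:
Step 0: x=[9.9000] v=[0.0000]
Step 1: x=[9.6840] v=[-0.7200]
Step 2: x=[9.2687] v=[-1.3845]
Step 3: x=[8.6860] v=[-1.9422]
Step 4: x=[7.9810] v=[-2.3500]
Step 5: x=[7.2081] v=[-2.5765]
Step 6: x=[6.4268] v=[-2.6043]
Step 7: x=[5.6974] v=[-2.4312]
Step 8: x=[5.0763] v=[-2.0705]
Step 9: x=[4.6113] v=[-1.5501]
Step 10: x=[4.3383] v=[-0.9101]
Step 11: x=[4.2783] v=[-0.1999]
Step 12: x=[4.4360] v=[0.5257]
First v>=0 after going negative at step 12, time=3.6000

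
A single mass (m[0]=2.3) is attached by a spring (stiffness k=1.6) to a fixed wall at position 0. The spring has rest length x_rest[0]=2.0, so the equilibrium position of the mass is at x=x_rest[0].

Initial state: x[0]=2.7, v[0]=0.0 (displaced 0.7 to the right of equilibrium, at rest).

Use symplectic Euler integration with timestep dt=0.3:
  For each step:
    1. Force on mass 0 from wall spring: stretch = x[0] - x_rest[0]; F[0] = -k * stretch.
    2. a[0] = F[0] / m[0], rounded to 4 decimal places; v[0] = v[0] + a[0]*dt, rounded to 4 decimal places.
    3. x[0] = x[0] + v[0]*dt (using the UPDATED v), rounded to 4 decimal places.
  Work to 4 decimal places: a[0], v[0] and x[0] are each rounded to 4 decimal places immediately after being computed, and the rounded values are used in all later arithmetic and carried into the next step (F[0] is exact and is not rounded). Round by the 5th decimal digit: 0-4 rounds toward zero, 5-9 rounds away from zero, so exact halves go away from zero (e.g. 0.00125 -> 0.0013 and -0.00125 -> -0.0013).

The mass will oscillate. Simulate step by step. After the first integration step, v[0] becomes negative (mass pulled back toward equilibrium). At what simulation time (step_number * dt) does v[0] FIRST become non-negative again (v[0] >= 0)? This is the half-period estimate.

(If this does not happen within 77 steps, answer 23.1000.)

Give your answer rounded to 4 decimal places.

Answer: 3.9000

Derivation:
Step 0: x=[2.7000] v=[0.0000]
Step 1: x=[2.6562] v=[-0.1461]
Step 2: x=[2.5713] v=[-0.2831]
Step 3: x=[2.4506] v=[-0.4023]
Step 4: x=[2.3017] v=[-0.4964]
Step 5: x=[2.1339] v=[-0.5594]
Step 6: x=[1.9577] v=[-0.5873]
Step 7: x=[1.7842] v=[-0.5785]
Step 8: x=[1.6242] v=[-0.5335]
Step 9: x=[1.4877] v=[-0.4551]
Step 10: x=[1.3832] v=[-0.3482]
Step 11: x=[1.3174] v=[-0.2195]
Step 12: x=[1.2943] v=[-0.0770]
Step 13: x=[1.3154] v=[0.0703]
First v>=0 after going negative at step 13, time=3.9000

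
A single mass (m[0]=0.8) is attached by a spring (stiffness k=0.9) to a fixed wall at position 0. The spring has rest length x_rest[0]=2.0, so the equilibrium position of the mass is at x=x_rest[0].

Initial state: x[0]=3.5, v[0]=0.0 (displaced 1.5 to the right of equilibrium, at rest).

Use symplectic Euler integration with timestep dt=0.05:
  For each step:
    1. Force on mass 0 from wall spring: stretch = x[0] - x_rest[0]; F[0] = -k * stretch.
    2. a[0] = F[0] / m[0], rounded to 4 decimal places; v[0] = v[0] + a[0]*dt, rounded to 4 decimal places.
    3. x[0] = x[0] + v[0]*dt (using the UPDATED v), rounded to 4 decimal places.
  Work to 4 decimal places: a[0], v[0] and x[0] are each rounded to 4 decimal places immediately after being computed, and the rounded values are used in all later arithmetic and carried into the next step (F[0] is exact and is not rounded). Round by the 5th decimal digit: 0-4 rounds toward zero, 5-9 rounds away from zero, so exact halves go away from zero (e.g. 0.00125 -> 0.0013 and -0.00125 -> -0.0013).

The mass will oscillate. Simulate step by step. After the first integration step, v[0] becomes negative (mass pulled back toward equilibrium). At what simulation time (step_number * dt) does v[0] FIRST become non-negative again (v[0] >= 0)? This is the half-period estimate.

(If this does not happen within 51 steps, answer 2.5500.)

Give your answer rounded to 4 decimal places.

Answer: 2.5500

Derivation:
Step 0: x=[3.5000] v=[0.0000]
Step 1: x=[3.4958] v=[-0.0844]
Step 2: x=[3.4874] v=[-0.1685]
Step 3: x=[3.4748] v=[-0.2522]
Step 4: x=[3.4580] v=[-0.3352]
Step 5: x=[3.4371] v=[-0.4172]
Step 6: x=[3.4122] v=[-0.4980]
Step 7: x=[3.3833] v=[-0.5774]
Step 8: x=[3.3505] v=[-0.6552]
Step 9: x=[3.3139] v=[-0.7312]
Step 10: x=[3.2736] v=[-0.8051]
Step 11: x=[3.2298] v=[-0.8767]
Step 12: x=[3.1825] v=[-0.9459]
Step 13: x=[3.1319] v=[-1.0124]
Step 14: x=[3.0781] v=[-1.0761]
Step 15: x=[3.0213] v=[-1.1367]
Step 16: x=[2.9616] v=[-1.1942]
Step 17: x=[2.8992] v=[-1.2483]
Step 18: x=[2.8343] v=[-1.2989]
Step 19: x=[2.7670] v=[-1.3458]
Step 20: x=[2.6976] v=[-1.3889]
Step 21: x=[2.6262] v=[-1.4281]
Step 22: x=[2.5530] v=[-1.4633]
Step 23: x=[2.4783] v=[-1.4944]
Step 24: x=[2.4022] v=[-1.5213]
Step 25: x=[2.3250] v=[-1.5439]
Step 26: x=[2.2469] v=[-1.5622]
Step 27: x=[2.1681] v=[-1.5761]
Step 28: x=[2.0888] v=[-1.5856]
Step 29: x=[2.0093] v=[-1.5906]
Step 30: x=[1.9297] v=[-1.5911]
Step 31: x=[1.8503] v=[-1.5871]
Step 32: x=[1.7714] v=[-1.5787]
Step 33: x=[1.6931] v=[-1.5658]
Step 34: x=[1.6157] v=[-1.5485]
Step 35: x=[1.5394] v=[-1.5269]
Step 36: x=[1.4644] v=[-1.5010]
Step 37: x=[1.3909] v=[-1.4709]
Step 38: x=[1.3191] v=[-1.4366]
Step 39: x=[1.2492] v=[-1.3983]
Step 40: x=[1.1814] v=[-1.3561]
Step 41: x=[1.1159] v=[-1.3101]
Step 42: x=[1.0529] v=[-1.2604]
Step 43: x=[0.9925] v=[-1.2071]
Step 44: x=[0.9350] v=[-1.1504]
Step 45: x=[0.8805] v=[-1.0905]
Step 46: x=[0.8291] v=[-1.0275]
Step 47: x=[0.7810] v=[-0.9616]
Step 48: x=[0.7364] v=[-0.8930]
Step 49: x=[0.6953] v=[-0.8219]
Step 50: x=[0.6579] v=[-0.7485]
Step 51: x=[0.6243] v=[-0.6730]
v[0] did not become non-negative within 51 steps; using fallback time=2.5500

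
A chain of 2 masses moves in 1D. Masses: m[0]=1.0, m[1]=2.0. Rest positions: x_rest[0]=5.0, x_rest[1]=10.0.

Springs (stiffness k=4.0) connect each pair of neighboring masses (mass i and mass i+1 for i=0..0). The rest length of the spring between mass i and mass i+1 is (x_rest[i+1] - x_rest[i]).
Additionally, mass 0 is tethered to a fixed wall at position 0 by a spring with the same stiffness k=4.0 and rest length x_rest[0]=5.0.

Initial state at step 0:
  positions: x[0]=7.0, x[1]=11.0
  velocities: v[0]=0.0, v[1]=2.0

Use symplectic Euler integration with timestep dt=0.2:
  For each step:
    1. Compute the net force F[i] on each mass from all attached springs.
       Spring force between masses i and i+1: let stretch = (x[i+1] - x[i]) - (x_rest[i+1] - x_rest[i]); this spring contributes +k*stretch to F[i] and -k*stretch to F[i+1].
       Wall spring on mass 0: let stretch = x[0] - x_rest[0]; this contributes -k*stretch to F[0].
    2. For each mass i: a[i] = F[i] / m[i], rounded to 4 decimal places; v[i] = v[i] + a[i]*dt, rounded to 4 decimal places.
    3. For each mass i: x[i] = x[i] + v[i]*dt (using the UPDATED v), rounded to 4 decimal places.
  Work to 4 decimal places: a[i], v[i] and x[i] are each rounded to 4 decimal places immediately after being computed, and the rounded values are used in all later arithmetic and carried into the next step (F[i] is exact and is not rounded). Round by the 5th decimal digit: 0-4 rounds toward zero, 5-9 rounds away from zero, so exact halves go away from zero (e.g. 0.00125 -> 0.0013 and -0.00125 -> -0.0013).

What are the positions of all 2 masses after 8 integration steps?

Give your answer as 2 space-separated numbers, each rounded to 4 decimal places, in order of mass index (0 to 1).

Answer: 6.9798 11.5472

Derivation:
Step 0: x=[7.0000 11.0000] v=[0.0000 2.0000]
Step 1: x=[6.5200 11.4800] v=[-2.4000 2.4000]
Step 2: x=[5.7904 11.9632] v=[-3.6480 2.4160]
Step 3: x=[5.1220 12.3526] v=[-3.3421 1.9469]
Step 4: x=[4.7910 12.5635] v=[-1.6552 1.0547]
Step 5: x=[4.9370 12.5526] v=[0.7300 -0.0543]
Step 6: x=[5.5116 12.3325] v=[2.8729 -1.1005]
Step 7: x=[6.2957 11.9667] v=[3.9203 -1.8289]
Step 8: x=[6.9798 11.5472] v=[3.4205 -2.0973]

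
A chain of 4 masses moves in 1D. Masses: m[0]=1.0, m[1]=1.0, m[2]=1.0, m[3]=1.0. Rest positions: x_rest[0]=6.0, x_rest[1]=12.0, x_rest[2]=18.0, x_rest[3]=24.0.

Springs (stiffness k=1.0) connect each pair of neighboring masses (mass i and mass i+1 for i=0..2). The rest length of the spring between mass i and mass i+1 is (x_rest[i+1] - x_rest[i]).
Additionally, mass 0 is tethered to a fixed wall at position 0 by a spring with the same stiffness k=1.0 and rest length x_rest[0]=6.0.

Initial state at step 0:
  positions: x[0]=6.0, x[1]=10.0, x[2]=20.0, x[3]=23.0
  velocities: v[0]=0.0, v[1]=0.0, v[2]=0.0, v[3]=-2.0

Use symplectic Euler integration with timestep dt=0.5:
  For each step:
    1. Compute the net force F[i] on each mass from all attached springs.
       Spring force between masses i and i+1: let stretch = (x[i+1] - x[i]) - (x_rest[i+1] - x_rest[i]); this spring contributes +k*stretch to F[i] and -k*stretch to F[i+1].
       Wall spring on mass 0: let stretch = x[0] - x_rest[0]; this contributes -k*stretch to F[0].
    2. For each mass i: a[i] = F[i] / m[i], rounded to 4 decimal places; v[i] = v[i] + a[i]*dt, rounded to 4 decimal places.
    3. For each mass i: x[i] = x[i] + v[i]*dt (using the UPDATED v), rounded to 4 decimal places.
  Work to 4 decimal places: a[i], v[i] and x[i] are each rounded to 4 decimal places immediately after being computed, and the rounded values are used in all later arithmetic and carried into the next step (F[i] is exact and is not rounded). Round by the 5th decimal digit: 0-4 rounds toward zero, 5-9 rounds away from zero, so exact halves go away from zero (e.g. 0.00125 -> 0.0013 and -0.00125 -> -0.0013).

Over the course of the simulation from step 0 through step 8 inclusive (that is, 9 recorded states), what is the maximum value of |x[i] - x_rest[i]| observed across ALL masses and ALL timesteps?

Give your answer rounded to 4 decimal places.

Answer: 3.3281

Derivation:
Step 0: x=[6.0000 10.0000 20.0000 23.0000] v=[0.0000 0.0000 0.0000 -2.0000]
Step 1: x=[5.5000 11.5000 18.2500 22.7500] v=[-1.0000 3.0000 -3.5000 -0.5000]
Step 2: x=[5.1250 13.1875 15.9375 22.8750] v=[-0.7500 3.3750 -4.6250 0.2500]
Step 3: x=[5.4844 13.5469 14.6719 22.7656] v=[0.7188 0.7188 -2.5313 -0.2188]
Step 4: x=[6.4884 12.1719 15.1485 22.1328] v=[2.0079 -2.7500 0.9531 -1.2657]
Step 5: x=[7.2912 10.1202 16.6270 21.2539] v=[1.6055 -4.1035 2.9570 -1.7579]
Step 6: x=[6.9784 8.9879 17.6356 20.7182] v=[-0.6256 -2.2646 2.0171 -1.0714]
Step 7: x=[5.4234 9.5152 17.2529 20.9119] v=[-3.1101 1.0545 -0.7655 0.3873]
Step 8: x=[3.5355 10.9540 15.8505 21.6908] v=[-3.7759 2.8775 -2.8049 1.5578]
Max displacement = 3.3281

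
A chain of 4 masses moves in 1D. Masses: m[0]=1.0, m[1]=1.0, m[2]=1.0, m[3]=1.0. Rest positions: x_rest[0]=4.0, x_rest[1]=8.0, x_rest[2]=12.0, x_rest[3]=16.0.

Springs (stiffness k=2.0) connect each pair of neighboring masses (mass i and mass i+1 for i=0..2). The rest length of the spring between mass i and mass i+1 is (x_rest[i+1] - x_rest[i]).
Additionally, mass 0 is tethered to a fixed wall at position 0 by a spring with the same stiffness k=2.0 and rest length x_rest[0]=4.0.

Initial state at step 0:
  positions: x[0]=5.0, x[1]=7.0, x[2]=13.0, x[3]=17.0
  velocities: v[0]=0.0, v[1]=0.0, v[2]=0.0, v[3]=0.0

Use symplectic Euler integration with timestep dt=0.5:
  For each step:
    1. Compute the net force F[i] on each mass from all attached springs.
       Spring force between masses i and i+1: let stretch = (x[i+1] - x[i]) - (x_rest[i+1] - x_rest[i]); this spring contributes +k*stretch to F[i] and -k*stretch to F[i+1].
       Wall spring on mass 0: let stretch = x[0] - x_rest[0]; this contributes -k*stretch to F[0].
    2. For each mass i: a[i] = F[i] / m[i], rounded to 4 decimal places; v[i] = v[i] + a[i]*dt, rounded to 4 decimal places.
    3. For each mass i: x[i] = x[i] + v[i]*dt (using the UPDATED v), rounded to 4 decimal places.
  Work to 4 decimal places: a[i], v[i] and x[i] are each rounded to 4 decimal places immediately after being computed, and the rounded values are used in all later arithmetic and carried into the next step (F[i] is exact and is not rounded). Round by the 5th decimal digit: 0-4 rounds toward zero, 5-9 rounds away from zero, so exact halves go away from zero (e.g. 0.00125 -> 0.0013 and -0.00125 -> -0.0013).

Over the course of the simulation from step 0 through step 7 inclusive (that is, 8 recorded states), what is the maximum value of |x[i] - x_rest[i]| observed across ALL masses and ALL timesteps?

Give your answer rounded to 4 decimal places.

Step 0: x=[5.0000 7.0000 13.0000 17.0000] v=[0.0000 0.0000 0.0000 0.0000]
Step 1: x=[3.5000 9.0000 12.0000 17.0000] v=[-3.0000 4.0000 -2.0000 0.0000]
Step 2: x=[3.0000 9.7500 12.0000 16.5000] v=[-1.0000 1.5000 0.0000 -1.0000]
Step 3: x=[4.3750 8.2500 13.1250 15.7500] v=[2.7500 -3.0000 2.2500 -1.5000]
Step 4: x=[5.5000 7.2500 13.1250 15.6875] v=[2.2500 -2.0000 0.0000 -0.1250]
Step 5: x=[4.7500 8.3125 11.4688 16.3438] v=[-1.5000 2.1250 -3.3125 1.3125]
Step 6: x=[3.4063 9.1719 10.6719 16.5626] v=[-2.6875 1.7188 -1.5938 0.4375]
Step 7: x=[3.2422 7.8985 12.0704 15.8360] v=[-0.3282 -2.5468 2.7969 -1.4532]
Max displacement = 1.7500

Answer: 1.7500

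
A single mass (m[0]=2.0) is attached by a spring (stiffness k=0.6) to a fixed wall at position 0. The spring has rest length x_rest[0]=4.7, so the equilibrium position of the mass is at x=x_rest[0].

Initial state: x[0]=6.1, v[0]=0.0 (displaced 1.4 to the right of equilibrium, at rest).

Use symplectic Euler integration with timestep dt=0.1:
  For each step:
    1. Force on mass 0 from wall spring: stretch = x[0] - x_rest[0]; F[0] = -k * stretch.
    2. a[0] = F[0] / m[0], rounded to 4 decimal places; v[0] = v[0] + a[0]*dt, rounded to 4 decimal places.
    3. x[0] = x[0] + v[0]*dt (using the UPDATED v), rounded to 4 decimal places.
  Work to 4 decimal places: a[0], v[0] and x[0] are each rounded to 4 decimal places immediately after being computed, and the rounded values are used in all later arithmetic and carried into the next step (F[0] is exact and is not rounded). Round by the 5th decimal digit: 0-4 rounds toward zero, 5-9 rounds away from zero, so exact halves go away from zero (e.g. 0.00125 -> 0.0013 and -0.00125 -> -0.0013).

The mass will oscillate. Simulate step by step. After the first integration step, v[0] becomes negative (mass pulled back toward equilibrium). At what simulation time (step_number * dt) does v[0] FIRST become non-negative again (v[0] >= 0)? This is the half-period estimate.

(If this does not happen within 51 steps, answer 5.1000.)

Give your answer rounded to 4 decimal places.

Answer: 5.1000

Derivation:
Step 0: x=[6.1000] v=[0.0000]
Step 1: x=[6.0958] v=[-0.0420]
Step 2: x=[6.0874] v=[-0.0839]
Step 3: x=[6.0749] v=[-0.1255]
Step 4: x=[6.0582] v=[-0.1668]
Step 5: x=[6.0374] v=[-0.2076]
Step 6: x=[6.0126] v=[-0.2477]
Step 7: x=[5.9839] v=[-0.2871]
Step 8: x=[5.9513] v=[-0.3256]
Step 9: x=[5.9150] v=[-0.3631]
Step 10: x=[5.8750] v=[-0.3996]
Step 11: x=[5.8315] v=[-0.4349]
Step 12: x=[5.7846] v=[-0.4689]
Step 13: x=[5.7345] v=[-0.5014]
Step 14: x=[5.6813] v=[-0.5324]
Step 15: x=[5.6251] v=[-0.5618]
Step 16: x=[5.5661] v=[-0.5896]
Step 17: x=[5.5045] v=[-0.6156]
Step 18: x=[5.4405] v=[-0.6397]
Step 19: x=[5.3743] v=[-0.6619]
Step 20: x=[5.3061] v=[-0.6821]
Step 21: x=[5.2361] v=[-0.7003]
Step 22: x=[5.1645] v=[-0.7164]
Step 23: x=[5.0915] v=[-0.7303]
Step 24: x=[5.0173] v=[-0.7421]
Step 25: x=[4.9421] v=[-0.7516]
Step 26: x=[4.8662] v=[-0.7589]
Step 27: x=[4.7898] v=[-0.7639]
Step 28: x=[4.7131] v=[-0.7666]
Step 29: x=[4.6364] v=[-0.7670]
Step 30: x=[4.5599] v=[-0.7651]
Step 31: x=[4.4838] v=[-0.7609]
Step 32: x=[4.4084] v=[-0.7544]
Step 33: x=[4.3338] v=[-0.7457]
Step 34: x=[4.2603] v=[-0.7347]
Step 35: x=[4.1882] v=[-0.7215]
Step 36: x=[4.1176] v=[-0.7062]
Step 37: x=[4.0487] v=[-0.6887]
Step 38: x=[3.9818] v=[-0.6692]
Step 39: x=[3.9170] v=[-0.6477]
Step 40: x=[3.8546] v=[-0.6242]
Step 41: x=[3.7947] v=[-0.5988]
Step 42: x=[3.7375] v=[-0.5716]
Step 43: x=[3.6832] v=[-0.5427]
Step 44: x=[3.6320] v=[-0.5122]
Step 45: x=[3.5840] v=[-0.4802]
Step 46: x=[3.5393] v=[-0.4467]
Step 47: x=[3.4981] v=[-0.4119]
Step 48: x=[3.4605] v=[-0.3758]
Step 49: x=[3.4266] v=[-0.3386]
Step 50: x=[3.3966] v=[-0.3004]
Step 51: x=[3.3705] v=[-0.2613]
v[0] did not become non-negative within 51 steps; using fallback time=5.1000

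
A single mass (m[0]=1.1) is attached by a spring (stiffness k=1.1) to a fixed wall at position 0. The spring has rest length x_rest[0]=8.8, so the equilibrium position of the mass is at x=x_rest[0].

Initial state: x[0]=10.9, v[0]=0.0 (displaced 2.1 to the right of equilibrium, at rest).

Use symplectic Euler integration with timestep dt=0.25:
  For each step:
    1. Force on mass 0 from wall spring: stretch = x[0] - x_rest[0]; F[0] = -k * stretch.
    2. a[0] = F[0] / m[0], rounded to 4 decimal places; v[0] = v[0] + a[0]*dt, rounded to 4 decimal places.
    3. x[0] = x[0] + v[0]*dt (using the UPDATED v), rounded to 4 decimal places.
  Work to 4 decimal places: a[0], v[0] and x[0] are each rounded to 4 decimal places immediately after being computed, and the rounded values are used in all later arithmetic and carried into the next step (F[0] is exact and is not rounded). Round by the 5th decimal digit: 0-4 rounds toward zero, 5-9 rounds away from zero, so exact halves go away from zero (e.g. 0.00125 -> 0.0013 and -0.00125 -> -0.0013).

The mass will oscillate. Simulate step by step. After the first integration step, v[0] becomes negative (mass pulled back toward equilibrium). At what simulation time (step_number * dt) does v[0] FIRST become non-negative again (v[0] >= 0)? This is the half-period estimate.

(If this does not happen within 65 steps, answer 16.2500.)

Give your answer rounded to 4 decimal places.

Answer: 3.2500

Derivation:
Step 0: x=[10.9000] v=[0.0000]
Step 1: x=[10.7688] v=[-0.5250]
Step 2: x=[10.5145] v=[-1.0172]
Step 3: x=[10.1531] v=[-1.4458]
Step 4: x=[9.7071] v=[-1.7841]
Step 5: x=[9.2044] v=[-2.0109]
Step 6: x=[8.6764] v=[-2.1120]
Step 7: x=[8.1561] v=[-2.0811]
Step 8: x=[7.6761] v=[-1.9201]
Step 9: x=[7.2663] v=[-1.6391]
Step 10: x=[6.9524] v=[-1.2557]
Step 11: x=[6.7540] v=[-0.7938]
Step 12: x=[6.6834] v=[-0.2823]
Step 13: x=[6.7451] v=[0.2469]
First v>=0 after going negative at step 13, time=3.2500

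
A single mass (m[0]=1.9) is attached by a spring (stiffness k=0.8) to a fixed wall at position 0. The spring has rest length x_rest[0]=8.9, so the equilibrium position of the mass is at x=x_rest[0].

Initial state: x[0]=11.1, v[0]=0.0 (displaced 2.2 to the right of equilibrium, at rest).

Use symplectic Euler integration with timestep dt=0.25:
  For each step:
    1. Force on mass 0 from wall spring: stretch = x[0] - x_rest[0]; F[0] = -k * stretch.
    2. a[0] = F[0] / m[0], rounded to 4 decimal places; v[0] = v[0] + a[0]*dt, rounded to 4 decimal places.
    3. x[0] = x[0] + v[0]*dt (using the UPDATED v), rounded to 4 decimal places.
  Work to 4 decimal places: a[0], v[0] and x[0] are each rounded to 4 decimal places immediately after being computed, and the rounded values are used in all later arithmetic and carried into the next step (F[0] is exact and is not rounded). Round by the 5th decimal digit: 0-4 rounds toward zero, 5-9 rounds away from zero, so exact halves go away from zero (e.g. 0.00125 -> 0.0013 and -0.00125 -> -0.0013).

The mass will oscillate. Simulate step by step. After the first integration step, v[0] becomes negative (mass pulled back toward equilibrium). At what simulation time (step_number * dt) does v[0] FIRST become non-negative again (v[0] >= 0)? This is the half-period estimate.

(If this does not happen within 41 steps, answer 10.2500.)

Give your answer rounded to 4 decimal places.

Answer: 5.0000

Derivation:
Step 0: x=[11.1000] v=[0.0000]
Step 1: x=[11.0421] v=[-0.2316]
Step 2: x=[10.9278] v=[-0.4571]
Step 3: x=[10.7602] v=[-0.6706]
Step 4: x=[10.5436] v=[-0.8664]
Step 5: x=[10.2838] v=[-1.0394]
Step 6: x=[9.9875] v=[-1.1851]
Step 7: x=[9.6626] v=[-1.2996]
Step 8: x=[9.3176] v=[-1.3799]
Step 9: x=[8.9616] v=[-1.4239]
Step 10: x=[8.6040] v=[-1.4304]
Step 11: x=[8.2542] v=[-1.3993]
Step 12: x=[7.9214] v=[-1.3313]
Step 13: x=[7.6143] v=[-1.2283]
Step 14: x=[7.3411] v=[-1.0930]
Step 15: x=[7.1089] v=[-0.9289]
Step 16: x=[6.9238] v=[-0.7404]
Step 17: x=[6.7907] v=[-0.5324]
Step 18: x=[6.7131] v=[-0.3104]
Step 19: x=[6.6931] v=[-0.0802]
Step 20: x=[6.7311] v=[0.1521]
First v>=0 after going negative at step 20, time=5.0000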